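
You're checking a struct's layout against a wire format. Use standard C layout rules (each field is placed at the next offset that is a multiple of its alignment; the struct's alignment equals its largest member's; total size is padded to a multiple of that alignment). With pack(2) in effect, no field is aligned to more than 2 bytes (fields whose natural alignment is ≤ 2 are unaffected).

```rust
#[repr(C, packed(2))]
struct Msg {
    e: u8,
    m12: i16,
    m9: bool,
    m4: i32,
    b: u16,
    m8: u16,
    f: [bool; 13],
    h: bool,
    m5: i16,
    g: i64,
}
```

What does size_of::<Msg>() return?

38

e at 0 (size 1, align 1) → ends 1
pad 1 to align 2 for m12
m12 at 2 (size 2, align 2) → ends 4
m9 at 4 (size 1, align 1) → ends 5
pad 1 to align 2 for m4
m4 at 6 (size 4, align 2) → ends 10
b at 10 (size 2, align 2) → ends 12
m8 at 12 (size 2, align 2) → ends 14
f at 14 (size 13, align 1) → ends 27
h at 27 (size 1, align 1) → ends 28
m5 at 28 (size 2, align 2) → ends 30
g at 30 (size 8, align 2) → ends 38
total 38 bytes, alignment 2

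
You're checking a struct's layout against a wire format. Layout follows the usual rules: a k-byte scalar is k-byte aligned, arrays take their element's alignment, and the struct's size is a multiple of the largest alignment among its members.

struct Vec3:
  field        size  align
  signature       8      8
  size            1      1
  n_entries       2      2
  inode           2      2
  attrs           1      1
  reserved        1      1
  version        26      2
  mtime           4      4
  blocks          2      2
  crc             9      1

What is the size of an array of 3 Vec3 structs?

0..8  signature  (8B, 8-aligned)
8..9  size  (1B, 1-aligned)
9..10  -- padding (1B)
10..12  n_entries  (2B, 2-aligned)
12..14  inode  (2B, 2-aligned)
14..15  attrs  (1B, 1-aligned)
15..16  reserved  (1B, 1-aligned)
16..42  version  (26B, 2-aligned)
42..44  -- padding (2B)
44..48  mtime  (4B, 4-aligned)
48..50  blocks  (2B, 2-aligned)
50..59  crc  (9B, 1-aligned)
59..64  -- tail padding (5B)
sizeof = 64, alignof = 8
array of 3: 3 × 64 = 192

192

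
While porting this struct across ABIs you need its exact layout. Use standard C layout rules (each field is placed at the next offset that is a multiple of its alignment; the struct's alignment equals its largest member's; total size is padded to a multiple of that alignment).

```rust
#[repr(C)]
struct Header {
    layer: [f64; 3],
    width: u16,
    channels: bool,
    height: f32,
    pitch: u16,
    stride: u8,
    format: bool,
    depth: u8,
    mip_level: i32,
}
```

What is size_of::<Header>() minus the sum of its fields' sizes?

@0: layer [24B, align 8] → 24
@24: width [2B, align 2] → 26
@26: channels [1B, align 1] → 27
+1 pad (align 4)
@28: height [4B, align 4] → 32
@32: pitch [2B, align 2] → 34
@34: stride [1B, align 1] → 35
@35: format [1B, align 1] → 36
@36: depth [1B, align 1] → 37
+3 pad (align 4)
@40: mip_level [4B, align 4] → 44
+4 tail pad (align 8)
size 48, align 8
data bytes 40, size 48 → padding 8

8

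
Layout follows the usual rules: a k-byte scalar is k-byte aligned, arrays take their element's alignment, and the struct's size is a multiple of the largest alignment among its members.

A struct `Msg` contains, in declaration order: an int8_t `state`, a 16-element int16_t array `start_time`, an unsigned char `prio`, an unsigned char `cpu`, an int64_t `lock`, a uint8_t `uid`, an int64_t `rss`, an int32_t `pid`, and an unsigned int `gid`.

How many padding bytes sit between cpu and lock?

0..1  state  (1B, 1-aligned)
1..2  -- padding (1B)
2..34  start_time  (32B, 2-aligned)
34..35  prio  (1B, 1-aligned)
35..36  cpu  (1B, 1-aligned)
36..40  -- padding (4B)
40..48  lock  (8B, 8-aligned)

4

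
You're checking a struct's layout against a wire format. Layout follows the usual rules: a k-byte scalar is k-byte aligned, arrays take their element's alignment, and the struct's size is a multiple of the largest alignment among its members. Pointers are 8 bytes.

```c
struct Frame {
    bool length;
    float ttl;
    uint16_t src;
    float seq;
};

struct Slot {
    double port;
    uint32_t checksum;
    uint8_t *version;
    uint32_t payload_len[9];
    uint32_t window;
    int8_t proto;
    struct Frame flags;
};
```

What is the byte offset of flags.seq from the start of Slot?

Frame: @0: length [1B, align 1] → 1; +3 pad (align 4); @4: ttl [4B, align 4] → 8; @8: src [2B, align 2] → 10; +2 pad (align 4); @12: seq [4B, align 4] → 16; size 16, align 4
@0: port [8B, align 8] → 8
@8: checksum [4B, align 4] → 12
+4 pad (align 8)
@16: version [8B, align 8] → 24
@24: payload_len [36B, align 4] → 60
@60: window [4B, align 4] → 64
@64: proto [1B, align 1] → 65
+3 pad (align 4)
@68: flags [16B, align 4] → 84
within Frame: seq at 12
68 + 12 = 80

80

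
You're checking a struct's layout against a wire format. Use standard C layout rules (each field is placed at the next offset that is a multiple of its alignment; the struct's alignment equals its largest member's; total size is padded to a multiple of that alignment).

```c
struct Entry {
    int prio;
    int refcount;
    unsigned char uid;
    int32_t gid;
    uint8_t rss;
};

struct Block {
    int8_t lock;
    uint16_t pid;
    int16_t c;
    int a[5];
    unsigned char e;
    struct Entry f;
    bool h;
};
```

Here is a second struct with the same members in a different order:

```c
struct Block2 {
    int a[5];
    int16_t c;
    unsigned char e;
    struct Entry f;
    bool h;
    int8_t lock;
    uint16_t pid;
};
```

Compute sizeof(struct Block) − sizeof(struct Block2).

Entry: 0..4  prio  (4B, 4-aligned); 4..8  refcount  (4B, 4-aligned); 8..9  uid  (1B, 1-aligned); 9..12  -- padding (3B); 12..16  gid  (4B, 4-aligned); 16..17  rss  (1B, 1-aligned); 17..20  -- tail padding (3B); sizeof = 20, alignof = 4
0..1  lock  (1B, 1-aligned)
1..2  -- padding (1B)
2..4  pid  (2B, 2-aligned)
4..6  c  (2B, 2-aligned)
6..8  -- padding (2B)
8..28  a  (20B, 4-aligned)
28..29  e  (1B, 1-aligned)
29..32  -- padding (3B)
32..52  f  (20B, 4-aligned)
52..53  h  (1B, 1-aligned)
53..56  -- tail padding (3B)
sizeof = 56, alignof = 4
— Block2 —
0..20  a  (20B, 4-aligned)
20..22  c  (2B, 2-aligned)
22..23  e  (1B, 1-aligned)
23..24  -- padding (1B)
24..44  f  (20B, 4-aligned)
44..45  h  (1B, 1-aligned)
45..46  lock  (1B, 1-aligned)
46..48  pid  (2B, 2-aligned)
sizeof = 48, alignof = 4
56 − 48 = 8

8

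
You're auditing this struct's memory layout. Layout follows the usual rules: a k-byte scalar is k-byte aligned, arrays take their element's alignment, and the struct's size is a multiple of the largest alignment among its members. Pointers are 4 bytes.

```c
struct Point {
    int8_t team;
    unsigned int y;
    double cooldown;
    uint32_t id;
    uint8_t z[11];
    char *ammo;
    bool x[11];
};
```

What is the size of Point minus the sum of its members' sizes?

5

0..1  team  (1B, 1-aligned)
1..4  -- padding (3B)
4..8  y  (4B, 4-aligned)
8..16  cooldown  (8B, 8-aligned)
16..20  id  (4B, 4-aligned)
20..31  z  (11B, 1-aligned)
31..32  -- padding (1B)
32..36  ammo  (4B, 4-aligned)
36..47  x  (11B, 1-aligned)
47..48  -- tail padding (1B)
sizeof = 48, alignof = 8
data bytes 43, size 48 → padding 5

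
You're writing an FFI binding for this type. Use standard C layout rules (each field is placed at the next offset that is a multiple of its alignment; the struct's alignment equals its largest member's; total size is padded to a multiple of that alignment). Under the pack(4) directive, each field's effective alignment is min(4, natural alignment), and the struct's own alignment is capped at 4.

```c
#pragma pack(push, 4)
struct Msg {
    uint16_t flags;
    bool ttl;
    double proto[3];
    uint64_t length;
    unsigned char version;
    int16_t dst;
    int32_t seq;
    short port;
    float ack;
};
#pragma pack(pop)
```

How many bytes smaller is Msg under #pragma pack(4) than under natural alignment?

natural layout:
  0..2  flags  (2B, 2-aligned)
  2..3  ttl  (1B, 1-aligned)
  3..8  -- padding (5B)
  8..32  proto  (24B, 8-aligned)
  32..40  length  (8B, 8-aligned)
  40..41  version  (1B, 1-aligned)
  41..42  -- padding (1B)
  42..44  dst  (2B, 2-aligned)
  44..48  seq  (4B, 4-aligned)
  48..50  port  (2B, 2-aligned)
  50..52  -- padding (2B)
  52..56  ack  (4B, 4-aligned)
  sizeof = 56, alignof = 8
packed(4) layout:
  0..2  flags  (2B, 2-aligned)
  2..3  ttl  (1B, 1-aligned)
  3..4  -- padding (1B)
  4..28  proto  (24B, 4-aligned)
  28..36  length  (8B, 4-aligned)
  36..37  version  (1B, 1-aligned)
  37..38  -- padding (1B)
  38..40  dst  (2B, 2-aligned)
  40..44  seq  (4B, 4-aligned)
  44..46  port  (2B, 2-aligned)
  46..48  -- padding (2B)
  48..52  ack  (4B, 4-aligned)
  sizeof = 52, alignof = 4
56 − 52 = 4

4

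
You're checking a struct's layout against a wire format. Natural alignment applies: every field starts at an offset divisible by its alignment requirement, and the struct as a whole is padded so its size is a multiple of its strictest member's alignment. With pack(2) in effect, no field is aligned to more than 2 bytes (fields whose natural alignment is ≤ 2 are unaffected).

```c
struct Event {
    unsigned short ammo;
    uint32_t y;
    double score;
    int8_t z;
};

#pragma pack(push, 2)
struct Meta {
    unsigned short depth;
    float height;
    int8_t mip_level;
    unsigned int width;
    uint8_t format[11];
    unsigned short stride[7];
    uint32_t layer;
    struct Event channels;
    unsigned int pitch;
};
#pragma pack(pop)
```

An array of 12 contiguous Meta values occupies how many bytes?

Event: 0..2  ammo  (2B, 2-aligned); 2..4  -- padding (2B); 4..8  y  (4B, 4-aligned); 8..16  score  (8B, 8-aligned); 16..17  z  (1B, 1-aligned); 17..24  -- tail padding (7B); sizeof = 24, alignof = 8
0..2  depth  (2B, 2-aligned)
2..6  height  (4B, 2-aligned)
6..7  mip_level  (1B, 1-aligned)
7..8  -- padding (1B)
8..12  width  (4B, 2-aligned)
12..23  format  (11B, 1-aligned)
23..24  -- padding (1B)
24..38  stride  (14B, 2-aligned)
38..42  layer  (4B, 2-aligned)
42..66  channels  (24B, 2-aligned)
66..70  pitch  (4B, 2-aligned)
sizeof = 70, alignof = 2
array of 12: 12 × 70 = 840

840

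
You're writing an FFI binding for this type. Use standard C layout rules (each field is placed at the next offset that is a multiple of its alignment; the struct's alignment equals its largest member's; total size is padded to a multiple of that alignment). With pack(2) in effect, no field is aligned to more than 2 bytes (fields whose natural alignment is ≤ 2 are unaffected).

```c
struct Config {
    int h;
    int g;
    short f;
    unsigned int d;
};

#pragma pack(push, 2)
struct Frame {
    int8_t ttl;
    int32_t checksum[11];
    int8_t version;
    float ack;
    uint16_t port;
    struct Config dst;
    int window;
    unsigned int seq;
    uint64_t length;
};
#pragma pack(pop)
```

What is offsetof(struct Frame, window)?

70

Config: 0..4  h  (4B, 4-aligned); 4..8  g  (4B, 4-aligned); 8..10  f  (2B, 2-aligned); 10..12  -- padding (2B); 12..16  d  (4B, 4-aligned); sizeof = 16, alignof = 4
0..1  ttl  (1B, 1-aligned)
1..2  -- padding (1B)
2..46  checksum  (44B, 2-aligned)
46..47  version  (1B, 1-aligned)
47..48  -- padding (1B)
48..52  ack  (4B, 2-aligned)
52..54  port  (2B, 2-aligned)
54..70  dst  (16B, 2-aligned)
70..74  window  (4B, 2-aligned)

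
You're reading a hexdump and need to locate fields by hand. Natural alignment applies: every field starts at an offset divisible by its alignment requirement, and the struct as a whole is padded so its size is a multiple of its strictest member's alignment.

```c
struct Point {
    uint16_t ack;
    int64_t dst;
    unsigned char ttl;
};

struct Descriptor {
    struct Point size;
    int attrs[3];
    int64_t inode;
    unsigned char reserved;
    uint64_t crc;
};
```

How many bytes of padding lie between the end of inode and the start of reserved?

0

Point: @0: ack [2B, align 2] → 2; +6 pad (align 8); @8: dst [8B, align 8] → 16; @16: ttl [1B, align 1] → 17; +7 tail pad (align 8); size 24, align 8
@0: size [24B, align 8] → 24
@24: attrs [12B, align 4] → 36
+4 pad (align 8)
@40: inode [8B, align 8] → 48
@48: reserved [1B, align 1] → 49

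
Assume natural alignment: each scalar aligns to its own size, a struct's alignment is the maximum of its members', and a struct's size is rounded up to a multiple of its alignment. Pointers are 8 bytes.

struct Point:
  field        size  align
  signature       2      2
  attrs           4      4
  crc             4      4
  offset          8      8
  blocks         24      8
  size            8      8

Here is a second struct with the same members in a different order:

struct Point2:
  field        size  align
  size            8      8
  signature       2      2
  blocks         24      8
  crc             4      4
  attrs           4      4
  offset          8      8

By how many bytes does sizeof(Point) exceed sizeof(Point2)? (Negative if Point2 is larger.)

@0: signature [2B, align 2] → 2
+2 pad (align 4)
@4: attrs [4B, align 4] → 8
@8: crc [4B, align 4] → 12
+4 pad (align 8)
@16: offset [8B, align 8] → 24
@24: blocks [24B, align 8] → 48
@48: size [8B, align 8] → 56
size 56, align 8
— Point2 —
@0: size [8B, align 8] → 8
@8: signature [2B, align 2] → 10
+6 pad (align 8)
@16: blocks [24B, align 8] → 40
@40: crc [4B, align 4] → 44
@44: attrs [4B, align 4] → 48
@48: offset [8B, align 8] → 56
size 56, align 8
56 − 56 = 0

0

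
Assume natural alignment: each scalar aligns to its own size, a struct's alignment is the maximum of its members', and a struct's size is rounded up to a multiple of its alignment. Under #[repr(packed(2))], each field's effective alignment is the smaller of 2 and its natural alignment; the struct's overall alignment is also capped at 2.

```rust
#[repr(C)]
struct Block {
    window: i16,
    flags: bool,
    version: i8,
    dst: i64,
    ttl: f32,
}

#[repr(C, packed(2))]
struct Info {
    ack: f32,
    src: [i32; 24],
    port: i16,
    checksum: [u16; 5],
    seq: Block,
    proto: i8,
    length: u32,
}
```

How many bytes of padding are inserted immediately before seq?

Block: window at 0 (size 2, align 2) → ends 2; flags at 2 (size 1, align 1) → ends 3; version at 3 (size 1, align 1) → ends 4; pad 4 to align 8 for dst; dst at 8 (size 8, align 8) → ends 16; ttl at 16 (size 4, align 4) → ends 20; tail pad 4 to reach multiple of 8; total 24 bytes, alignment 8
ack at 0 (size 4, align 2) → ends 4
src at 4 (size 96, align 2) → ends 100
port at 100 (size 2, align 2) → ends 102
checksum at 102 (size 10, align 2) → ends 112
seq at 112 (size 24, align 2) → ends 136

0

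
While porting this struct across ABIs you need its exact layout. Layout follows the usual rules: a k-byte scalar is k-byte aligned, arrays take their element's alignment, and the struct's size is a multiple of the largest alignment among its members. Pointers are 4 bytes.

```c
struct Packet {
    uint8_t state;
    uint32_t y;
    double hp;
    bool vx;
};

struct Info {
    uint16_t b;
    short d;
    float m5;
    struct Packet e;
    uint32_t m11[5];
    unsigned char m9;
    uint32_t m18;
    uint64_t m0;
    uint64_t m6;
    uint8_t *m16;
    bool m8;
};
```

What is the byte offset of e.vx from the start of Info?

24

Packet: 0..1  state  (1B, 1-aligned); 1..4  -- padding (3B); 4..8  y  (4B, 4-aligned); 8..16  hp  (8B, 8-aligned); 16..17  vx  (1B, 1-aligned); 17..24  -- tail padding (7B); sizeof = 24, alignof = 8
0..2  b  (2B, 2-aligned)
2..4  d  (2B, 2-aligned)
4..8  m5  (4B, 4-aligned)
8..32  e  (24B, 8-aligned)
within Packet: vx at 16
8 + 16 = 24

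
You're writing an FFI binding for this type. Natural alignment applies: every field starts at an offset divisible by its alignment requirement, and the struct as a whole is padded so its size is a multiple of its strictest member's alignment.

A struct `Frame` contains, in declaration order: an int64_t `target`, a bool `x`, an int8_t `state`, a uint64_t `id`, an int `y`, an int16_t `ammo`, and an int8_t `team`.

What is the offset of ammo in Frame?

target at 0 (size 8, align 8) → ends 8
x at 8 (size 1, align 1) → ends 9
state at 9 (size 1, align 1) → ends 10
pad 6 to align 8 for id
id at 16 (size 8, align 8) → ends 24
y at 24 (size 4, align 4) → ends 28
ammo at 28 (size 2, align 2) → ends 30

28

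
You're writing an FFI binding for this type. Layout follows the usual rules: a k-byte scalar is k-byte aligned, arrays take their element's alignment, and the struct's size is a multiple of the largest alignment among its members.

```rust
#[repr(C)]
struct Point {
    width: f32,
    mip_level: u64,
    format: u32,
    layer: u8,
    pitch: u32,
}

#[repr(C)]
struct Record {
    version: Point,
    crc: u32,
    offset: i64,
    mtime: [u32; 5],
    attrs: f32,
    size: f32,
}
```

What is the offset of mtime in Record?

Point: 0..4  width  (4B, 4-aligned); 4..8  -- padding (4B); 8..16  mip_level  (8B, 8-aligned); 16..20  format  (4B, 4-aligned); 20..21  layer  (1B, 1-aligned); 21..24  -- padding (3B); 24..28  pitch  (4B, 4-aligned); 28..32  -- tail padding (4B); sizeof = 32, alignof = 8
0..32  version  (32B, 8-aligned)
32..36  crc  (4B, 4-aligned)
36..40  -- padding (4B)
40..48  offset  (8B, 8-aligned)
48..68  mtime  (20B, 4-aligned)

48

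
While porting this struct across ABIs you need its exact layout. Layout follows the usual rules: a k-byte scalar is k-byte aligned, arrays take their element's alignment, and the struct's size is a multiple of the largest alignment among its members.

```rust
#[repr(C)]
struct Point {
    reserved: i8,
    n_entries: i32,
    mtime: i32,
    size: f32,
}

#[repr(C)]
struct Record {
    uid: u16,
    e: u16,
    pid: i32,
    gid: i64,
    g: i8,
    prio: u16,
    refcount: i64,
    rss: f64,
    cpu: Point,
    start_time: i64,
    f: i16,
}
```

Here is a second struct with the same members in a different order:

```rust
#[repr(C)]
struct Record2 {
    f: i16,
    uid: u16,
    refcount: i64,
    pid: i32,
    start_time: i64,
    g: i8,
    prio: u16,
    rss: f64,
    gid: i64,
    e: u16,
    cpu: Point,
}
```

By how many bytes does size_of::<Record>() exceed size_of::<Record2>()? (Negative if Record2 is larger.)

-8

Point: @0: reserved [1B, align 1] → 1; +3 pad (align 4); @4: n_entries [4B, align 4] → 8; @8: mtime [4B, align 4] → 12; @12: size [4B, align 4] → 16; size 16, align 4
@0: uid [2B, align 2] → 2
@2: e [2B, align 2] → 4
@4: pid [4B, align 4] → 8
@8: gid [8B, align 8] → 16
@16: g [1B, align 1] → 17
+1 pad (align 2)
@18: prio [2B, align 2] → 20
+4 pad (align 8)
@24: refcount [8B, align 8] → 32
@32: rss [8B, align 8] → 40
@40: cpu [16B, align 4] → 56
@56: start_time [8B, align 8] → 64
@64: f [2B, align 2] → 66
+6 tail pad (align 8)
size 72, align 8
— Record2 —
@0: f [2B, align 2] → 2
@2: uid [2B, align 2] → 4
+4 pad (align 8)
@8: refcount [8B, align 8] → 16
@16: pid [4B, align 4] → 20
+4 pad (align 8)
@24: start_time [8B, align 8] → 32
@32: g [1B, align 1] → 33
+1 pad (align 2)
@34: prio [2B, align 2] → 36
+4 pad (align 8)
@40: rss [8B, align 8] → 48
@48: gid [8B, align 8] → 56
@56: e [2B, align 2] → 58
+2 pad (align 4)
@60: cpu [16B, align 4] → 76
+4 tail pad (align 8)
size 80, align 8
72 − 80 = -8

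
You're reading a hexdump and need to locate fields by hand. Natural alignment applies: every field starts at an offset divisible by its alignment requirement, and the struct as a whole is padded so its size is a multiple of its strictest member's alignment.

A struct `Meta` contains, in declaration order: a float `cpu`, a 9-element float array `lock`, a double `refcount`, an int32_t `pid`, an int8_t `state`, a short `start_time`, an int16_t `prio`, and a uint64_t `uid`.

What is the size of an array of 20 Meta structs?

1440

0..4  cpu  (4B, 4-aligned)
4..40  lock  (36B, 4-aligned)
40..48  refcount  (8B, 8-aligned)
48..52  pid  (4B, 4-aligned)
52..53  state  (1B, 1-aligned)
53..54  -- padding (1B)
54..56  start_time  (2B, 2-aligned)
56..58  prio  (2B, 2-aligned)
58..64  -- padding (6B)
64..72  uid  (8B, 8-aligned)
sizeof = 72, alignof = 8
array of 20: 20 × 72 = 1440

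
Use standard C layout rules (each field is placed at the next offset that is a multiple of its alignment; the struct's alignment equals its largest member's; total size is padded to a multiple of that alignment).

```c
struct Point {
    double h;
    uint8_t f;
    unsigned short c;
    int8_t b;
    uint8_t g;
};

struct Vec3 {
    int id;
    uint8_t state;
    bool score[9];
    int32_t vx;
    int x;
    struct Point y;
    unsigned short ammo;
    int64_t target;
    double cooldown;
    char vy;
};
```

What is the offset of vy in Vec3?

64

Point: 0..8  h  (8B, 8-aligned); 8..9  f  (1B, 1-aligned); 9..10  -- padding (1B); 10..12  c  (2B, 2-aligned); 12..13  b  (1B, 1-aligned); 13..14  g  (1B, 1-aligned); 14..16  -- tail padding (2B); sizeof = 16, alignof = 8
0..4  id  (4B, 4-aligned)
4..5  state  (1B, 1-aligned)
5..14  score  (9B, 1-aligned)
14..16  -- padding (2B)
16..20  vx  (4B, 4-aligned)
20..24  x  (4B, 4-aligned)
24..40  y  (16B, 8-aligned)
40..42  ammo  (2B, 2-aligned)
42..48  -- padding (6B)
48..56  target  (8B, 8-aligned)
56..64  cooldown  (8B, 8-aligned)
64..65  vy  (1B, 1-aligned)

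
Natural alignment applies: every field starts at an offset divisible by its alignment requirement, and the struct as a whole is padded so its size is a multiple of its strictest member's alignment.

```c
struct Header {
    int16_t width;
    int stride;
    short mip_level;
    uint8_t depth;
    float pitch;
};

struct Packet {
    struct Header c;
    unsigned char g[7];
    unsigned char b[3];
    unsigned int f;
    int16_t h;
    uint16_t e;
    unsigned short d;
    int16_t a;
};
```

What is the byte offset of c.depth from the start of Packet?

Header: width at 0 (size 2, align 2) → ends 2; pad 2 to align 4 for stride; stride at 4 (size 4, align 4) → ends 8; mip_level at 8 (size 2, align 2) → ends 10; depth at 10 (size 1, align 1) → ends 11; pad 1 to align 4 for pitch; pitch at 12 (size 4, align 4) → ends 16; total 16 bytes, alignment 4
c at 0 (size 16, align 4) → ends 16
within Header: depth at 10
0 + 10 = 10

10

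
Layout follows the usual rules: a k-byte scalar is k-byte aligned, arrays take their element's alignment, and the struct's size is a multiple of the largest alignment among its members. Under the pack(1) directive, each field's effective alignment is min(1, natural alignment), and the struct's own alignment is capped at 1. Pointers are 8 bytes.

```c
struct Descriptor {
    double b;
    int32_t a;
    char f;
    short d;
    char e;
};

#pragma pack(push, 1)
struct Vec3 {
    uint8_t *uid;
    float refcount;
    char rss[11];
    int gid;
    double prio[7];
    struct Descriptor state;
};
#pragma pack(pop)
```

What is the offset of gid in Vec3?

Descriptor: @0: b [8B, align 8] → 8; @8: a [4B, align 4] → 12; @12: f [1B, align 1] → 13; +1 pad (align 2); @14: d [2B, align 2] → 16; @16: e [1B, align 1] → 17; +7 tail pad (align 8); size 24, align 8
@0: uid [8B, align 1] → 8
@8: refcount [4B, align 1] → 12
@12: rss [11B, align 1] → 23
@23: gid [4B, align 1] → 27

23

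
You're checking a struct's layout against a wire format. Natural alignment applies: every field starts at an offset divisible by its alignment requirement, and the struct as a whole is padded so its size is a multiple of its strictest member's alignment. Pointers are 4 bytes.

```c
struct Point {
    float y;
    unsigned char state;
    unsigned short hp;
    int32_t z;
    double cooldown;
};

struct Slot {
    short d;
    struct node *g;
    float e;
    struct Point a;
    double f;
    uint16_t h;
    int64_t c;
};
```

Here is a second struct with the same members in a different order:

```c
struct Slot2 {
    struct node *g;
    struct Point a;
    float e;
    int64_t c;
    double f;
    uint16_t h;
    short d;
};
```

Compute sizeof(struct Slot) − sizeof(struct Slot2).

0

Point: 0..4  y  (4B, 4-aligned); 4..5  state  (1B, 1-aligned); 5..6  -- padding (1B); 6..8  hp  (2B, 2-aligned); 8..12  z  (4B, 4-aligned); 12..16  -- padding (4B); 16..24  cooldown  (8B, 8-aligned); sizeof = 24, alignof = 8
0..2  d  (2B, 2-aligned)
2..4  -- padding (2B)
4..8  g  (4B, 4-aligned)
8..12  e  (4B, 4-aligned)
12..16  -- padding (4B)
16..40  a  (24B, 8-aligned)
40..48  f  (8B, 8-aligned)
48..50  h  (2B, 2-aligned)
50..56  -- padding (6B)
56..64  c  (8B, 8-aligned)
sizeof = 64, alignof = 8
— Slot2 —
0..4  g  (4B, 4-aligned)
4..8  -- padding (4B)
8..32  a  (24B, 8-aligned)
32..36  e  (4B, 4-aligned)
36..40  -- padding (4B)
40..48  c  (8B, 8-aligned)
48..56  f  (8B, 8-aligned)
56..58  h  (2B, 2-aligned)
58..60  d  (2B, 2-aligned)
60..64  -- tail padding (4B)
sizeof = 64, alignof = 8
64 − 64 = 0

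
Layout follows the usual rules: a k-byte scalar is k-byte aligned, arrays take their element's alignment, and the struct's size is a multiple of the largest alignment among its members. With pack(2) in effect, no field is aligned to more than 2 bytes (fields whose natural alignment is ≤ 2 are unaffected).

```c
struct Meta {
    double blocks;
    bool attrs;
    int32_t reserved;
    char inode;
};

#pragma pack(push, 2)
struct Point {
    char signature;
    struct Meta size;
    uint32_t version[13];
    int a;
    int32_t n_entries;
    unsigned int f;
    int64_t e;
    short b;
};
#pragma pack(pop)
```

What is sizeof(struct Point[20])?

Meta: 0..8  blocks  (8B, 8-aligned); 8..9  attrs  (1B, 1-aligned); 9..12  -- padding (3B); 12..16  reserved  (4B, 4-aligned); 16..17  inode  (1B, 1-aligned); 17..24  -- tail padding (7B); sizeof = 24, alignof = 8
0..1  signature  (1B, 1-aligned)
1..2  -- padding (1B)
2..26  size  (24B, 2-aligned)
26..78  version  (52B, 2-aligned)
78..82  a  (4B, 2-aligned)
82..86  n_entries  (4B, 2-aligned)
86..90  f  (4B, 2-aligned)
90..98  e  (8B, 2-aligned)
98..100  b  (2B, 2-aligned)
sizeof = 100, alignof = 2
array of 20: 20 × 100 = 2000

2000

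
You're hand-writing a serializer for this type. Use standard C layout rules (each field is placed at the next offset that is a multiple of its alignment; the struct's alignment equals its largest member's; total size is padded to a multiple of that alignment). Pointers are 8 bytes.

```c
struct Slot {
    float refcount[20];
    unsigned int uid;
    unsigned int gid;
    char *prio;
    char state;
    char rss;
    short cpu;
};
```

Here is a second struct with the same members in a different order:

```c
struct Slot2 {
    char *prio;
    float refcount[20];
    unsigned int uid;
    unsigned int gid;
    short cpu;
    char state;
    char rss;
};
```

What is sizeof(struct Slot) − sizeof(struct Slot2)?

0..80  refcount  (80B, 4-aligned)
80..84  uid  (4B, 4-aligned)
84..88  gid  (4B, 4-aligned)
88..96  prio  (8B, 8-aligned)
96..97  state  (1B, 1-aligned)
97..98  rss  (1B, 1-aligned)
98..100  cpu  (2B, 2-aligned)
100..104  -- tail padding (4B)
sizeof = 104, alignof = 8
— Slot2 —
0..8  prio  (8B, 8-aligned)
8..88  refcount  (80B, 4-aligned)
88..92  uid  (4B, 4-aligned)
92..96  gid  (4B, 4-aligned)
96..98  cpu  (2B, 2-aligned)
98..99  state  (1B, 1-aligned)
99..100  rss  (1B, 1-aligned)
100..104  -- tail padding (4B)
sizeof = 104, alignof = 8
104 − 104 = 0

0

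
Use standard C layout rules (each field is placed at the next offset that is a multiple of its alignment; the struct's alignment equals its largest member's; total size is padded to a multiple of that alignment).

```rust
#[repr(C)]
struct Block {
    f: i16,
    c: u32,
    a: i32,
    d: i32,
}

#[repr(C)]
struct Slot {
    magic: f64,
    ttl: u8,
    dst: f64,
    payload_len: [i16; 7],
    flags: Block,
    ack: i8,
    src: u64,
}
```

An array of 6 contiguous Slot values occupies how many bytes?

Block: 0..2  f  (2B, 2-aligned); 2..4  -- padding (2B); 4..8  c  (4B, 4-aligned); 8..12  a  (4B, 4-aligned); 12..16  d  (4B, 4-aligned); sizeof = 16, alignof = 4
0..8  magic  (8B, 8-aligned)
8..9  ttl  (1B, 1-aligned)
9..16  -- padding (7B)
16..24  dst  (8B, 8-aligned)
24..38  payload_len  (14B, 2-aligned)
38..40  -- padding (2B)
40..56  flags  (16B, 4-aligned)
56..57  ack  (1B, 1-aligned)
57..64  -- padding (7B)
64..72  src  (8B, 8-aligned)
sizeof = 72, alignof = 8
array of 6: 6 × 72 = 432

432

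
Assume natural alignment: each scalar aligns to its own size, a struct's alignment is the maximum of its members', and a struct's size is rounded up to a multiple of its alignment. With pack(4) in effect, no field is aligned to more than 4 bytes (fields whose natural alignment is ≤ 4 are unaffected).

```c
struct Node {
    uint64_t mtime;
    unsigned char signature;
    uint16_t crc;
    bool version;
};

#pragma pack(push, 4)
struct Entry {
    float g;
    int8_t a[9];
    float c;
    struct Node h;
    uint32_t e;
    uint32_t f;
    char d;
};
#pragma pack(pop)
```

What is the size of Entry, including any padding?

48 bytes

Node: mtime at 0 (size 8, align 8) → ends 8; signature at 8 (size 1, align 1) → ends 9; pad 1 to align 2 for crc; crc at 10 (size 2, align 2) → ends 12; version at 12 (size 1, align 1) → ends 13; tail pad 3 to reach multiple of 8; total 16 bytes, alignment 8
g at 0 (size 4, align 4) → ends 4
a at 4 (size 9, align 1) → ends 13
pad 3 to align 4 for c
c at 16 (size 4, align 4) → ends 20
h at 20 (size 16, align 4) → ends 36
e at 36 (size 4, align 4) → ends 40
f at 40 (size 4, align 4) → ends 44
d at 44 (size 1, align 1) → ends 45
tail pad 3 to reach multiple of 4
total 48 bytes, alignment 4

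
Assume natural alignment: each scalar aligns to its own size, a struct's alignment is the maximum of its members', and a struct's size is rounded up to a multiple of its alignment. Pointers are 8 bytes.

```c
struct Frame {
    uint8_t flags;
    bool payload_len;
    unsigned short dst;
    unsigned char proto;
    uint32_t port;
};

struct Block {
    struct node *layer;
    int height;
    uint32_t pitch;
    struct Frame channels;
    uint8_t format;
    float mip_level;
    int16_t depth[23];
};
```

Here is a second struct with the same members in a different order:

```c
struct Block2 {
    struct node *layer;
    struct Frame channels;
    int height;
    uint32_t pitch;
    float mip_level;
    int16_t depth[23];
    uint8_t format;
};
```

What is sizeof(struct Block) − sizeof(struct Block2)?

Frame: 0..1  flags  (1B, 1-aligned); 1..2  payload_len  (1B, 1-aligned); 2..4  dst  (2B, 2-aligned); 4..5  proto  (1B, 1-aligned); 5..8  -- padding (3B); 8..12  port  (4B, 4-aligned); sizeof = 12, alignof = 4
0..8  layer  (8B, 8-aligned)
8..12  height  (4B, 4-aligned)
12..16  pitch  (4B, 4-aligned)
16..28  channels  (12B, 4-aligned)
28..29  format  (1B, 1-aligned)
29..32  -- padding (3B)
32..36  mip_level  (4B, 4-aligned)
36..82  depth  (46B, 2-aligned)
82..88  -- tail padding (6B)
sizeof = 88, alignof = 8
— Block2 —
0..8  layer  (8B, 8-aligned)
8..20  channels  (12B, 4-aligned)
20..24  height  (4B, 4-aligned)
24..28  pitch  (4B, 4-aligned)
28..32  mip_level  (4B, 4-aligned)
32..78  depth  (46B, 2-aligned)
78..79  format  (1B, 1-aligned)
79..80  -- tail padding (1B)
sizeof = 80, alignof = 8
88 − 80 = 8

8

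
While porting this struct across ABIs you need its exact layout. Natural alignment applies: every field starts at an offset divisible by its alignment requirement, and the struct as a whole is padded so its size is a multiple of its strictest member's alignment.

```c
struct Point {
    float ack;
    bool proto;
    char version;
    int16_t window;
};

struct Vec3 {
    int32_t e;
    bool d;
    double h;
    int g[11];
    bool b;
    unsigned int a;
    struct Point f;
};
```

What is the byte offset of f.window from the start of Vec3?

Point: ack at 0 (size 4, align 4) → ends 4; proto at 4 (size 1, align 1) → ends 5; version at 5 (size 1, align 1) → ends 6; window at 6 (size 2, align 2) → ends 8; total 8 bytes, alignment 4
e at 0 (size 4, align 4) → ends 4
d at 4 (size 1, align 1) → ends 5
pad 3 to align 8 for h
h at 8 (size 8, align 8) → ends 16
g at 16 (size 44, align 4) → ends 60
b at 60 (size 1, align 1) → ends 61
pad 3 to align 4 for a
a at 64 (size 4, align 4) → ends 68
f at 68 (size 8, align 4) → ends 76
within Point: window at 6
68 + 6 = 74

74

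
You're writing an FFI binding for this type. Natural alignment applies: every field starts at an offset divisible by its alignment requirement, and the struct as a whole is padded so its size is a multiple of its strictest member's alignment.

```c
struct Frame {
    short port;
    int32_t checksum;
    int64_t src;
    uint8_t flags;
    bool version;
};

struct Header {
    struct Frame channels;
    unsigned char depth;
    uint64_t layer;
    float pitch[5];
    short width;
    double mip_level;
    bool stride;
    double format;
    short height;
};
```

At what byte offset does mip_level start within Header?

Frame: port at 0 (size 2, align 2) → ends 2; pad 2 to align 4 for checksum; checksum at 4 (size 4, align 4) → ends 8; src at 8 (size 8, align 8) → ends 16; flags at 16 (size 1, align 1) → ends 17; version at 17 (size 1, align 1) → ends 18; tail pad 6 to reach multiple of 8; total 24 bytes, alignment 8
channels at 0 (size 24, align 8) → ends 24
depth at 24 (size 1, align 1) → ends 25
pad 7 to align 8 for layer
layer at 32 (size 8, align 8) → ends 40
pitch at 40 (size 20, align 4) → ends 60
width at 60 (size 2, align 2) → ends 62
pad 2 to align 8 for mip_level
mip_level at 64 (size 8, align 8) → ends 72

64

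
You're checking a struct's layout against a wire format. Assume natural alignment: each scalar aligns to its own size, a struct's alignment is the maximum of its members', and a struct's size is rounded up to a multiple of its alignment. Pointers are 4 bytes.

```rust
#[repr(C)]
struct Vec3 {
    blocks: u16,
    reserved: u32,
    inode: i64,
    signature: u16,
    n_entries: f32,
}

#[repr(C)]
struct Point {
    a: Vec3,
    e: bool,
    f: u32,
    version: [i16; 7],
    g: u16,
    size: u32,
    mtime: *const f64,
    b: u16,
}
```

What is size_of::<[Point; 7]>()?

Vec3: blocks at 0 (size 2, align 2) → ends 2; pad 2 to align 4 for reserved; reserved at 4 (size 4, align 4) → ends 8; inode at 8 (size 8, align 8) → ends 16; signature at 16 (size 2, align 2) → ends 18; pad 2 to align 4 for n_entries; n_entries at 20 (size 4, align 4) → ends 24; total 24 bytes, alignment 8
a at 0 (size 24, align 8) → ends 24
e at 24 (size 1, align 1) → ends 25
pad 3 to align 4 for f
f at 28 (size 4, align 4) → ends 32
version at 32 (size 14, align 2) → ends 46
g at 46 (size 2, align 2) → ends 48
size at 48 (size 4, align 4) → ends 52
mtime at 52 (size 4, align 4) → ends 56
b at 56 (size 2, align 2) → ends 58
tail pad 6 to reach multiple of 8
total 64 bytes, alignment 8
array of 7: 7 × 64 = 448

448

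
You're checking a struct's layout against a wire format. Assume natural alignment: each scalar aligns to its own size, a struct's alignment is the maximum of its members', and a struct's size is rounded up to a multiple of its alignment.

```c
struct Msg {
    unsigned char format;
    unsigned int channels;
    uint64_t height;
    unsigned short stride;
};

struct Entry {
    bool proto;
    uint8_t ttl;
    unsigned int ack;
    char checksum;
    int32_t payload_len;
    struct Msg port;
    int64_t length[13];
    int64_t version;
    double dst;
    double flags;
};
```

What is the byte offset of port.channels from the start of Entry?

Msg: @0: format [1B, align 1] → 1; +3 pad (align 4); @4: channels [4B, align 4] → 8; @8: height [8B, align 8] → 16; @16: stride [2B, align 2] → 18; +6 tail pad (align 8); size 24, align 8
@0: proto [1B, align 1] → 1
@1: ttl [1B, align 1] → 2
+2 pad (align 4)
@4: ack [4B, align 4] → 8
@8: checksum [1B, align 1] → 9
+3 pad (align 4)
@12: payload_len [4B, align 4] → 16
@16: port [24B, align 8] → 40
within Msg: channels at 4
16 + 4 = 20

20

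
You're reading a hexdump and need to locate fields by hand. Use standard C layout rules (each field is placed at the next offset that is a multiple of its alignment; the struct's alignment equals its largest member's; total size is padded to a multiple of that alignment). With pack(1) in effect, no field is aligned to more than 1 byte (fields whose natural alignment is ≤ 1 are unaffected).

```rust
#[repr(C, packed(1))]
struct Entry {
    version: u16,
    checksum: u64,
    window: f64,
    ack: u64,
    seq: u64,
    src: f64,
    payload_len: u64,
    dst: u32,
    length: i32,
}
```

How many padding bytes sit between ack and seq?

version at 0 (size 2, align 1) → ends 2
checksum at 2 (size 8, align 1) → ends 10
window at 10 (size 8, align 1) → ends 18
ack at 18 (size 8, align 1) → ends 26
seq at 26 (size 8, align 1) → ends 34

0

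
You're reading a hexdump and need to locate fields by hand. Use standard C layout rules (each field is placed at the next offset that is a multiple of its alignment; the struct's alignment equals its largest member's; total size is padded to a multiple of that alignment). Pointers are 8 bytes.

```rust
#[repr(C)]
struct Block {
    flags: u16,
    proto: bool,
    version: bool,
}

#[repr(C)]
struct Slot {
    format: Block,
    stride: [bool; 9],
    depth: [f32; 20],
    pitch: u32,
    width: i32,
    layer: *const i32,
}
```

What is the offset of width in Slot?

Block: @0: flags [2B, align 2] → 2; @2: proto [1B, align 1] → 3; @3: version [1B, align 1] → 4; size 4, align 2
@0: format [4B, align 2] → 4
@4: stride [9B, align 1] → 13
+3 pad (align 4)
@16: depth [80B, align 4] → 96
@96: pitch [4B, align 4] → 100
@100: width [4B, align 4] → 104

100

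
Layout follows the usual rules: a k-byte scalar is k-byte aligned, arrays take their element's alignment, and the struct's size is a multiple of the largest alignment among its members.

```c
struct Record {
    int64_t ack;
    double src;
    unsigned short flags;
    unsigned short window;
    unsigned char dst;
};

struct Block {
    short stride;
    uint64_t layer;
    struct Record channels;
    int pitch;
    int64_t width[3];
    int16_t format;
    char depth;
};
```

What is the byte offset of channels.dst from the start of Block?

Record: @0: ack [8B, align 8] → 8; @8: src [8B, align 8] → 16; @16: flags [2B, align 2] → 18; @18: window [2B, align 2] → 20; @20: dst [1B, align 1] → 21; +3 tail pad (align 8); size 24, align 8
@0: stride [2B, align 2] → 2
+6 pad (align 8)
@8: layer [8B, align 8] → 16
@16: channels [24B, align 8] → 40
within Record: dst at 20
16 + 20 = 36

36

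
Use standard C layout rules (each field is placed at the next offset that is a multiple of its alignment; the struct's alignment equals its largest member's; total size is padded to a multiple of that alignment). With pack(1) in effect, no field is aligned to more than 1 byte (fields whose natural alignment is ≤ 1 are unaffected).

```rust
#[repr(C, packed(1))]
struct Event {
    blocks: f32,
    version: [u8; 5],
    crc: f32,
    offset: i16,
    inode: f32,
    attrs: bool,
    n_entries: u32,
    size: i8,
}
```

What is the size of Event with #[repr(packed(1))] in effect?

@0: blocks [4B, align 1] → 4
@4: version [5B, align 1] → 9
@9: crc [4B, align 1] → 13
@13: offset [2B, align 1] → 15
@15: inode [4B, align 1] → 19
@19: attrs [1B, align 1] → 20
@20: n_entries [4B, align 1] → 24
@24: size [1B, align 1] → 25
size 25, align 1

25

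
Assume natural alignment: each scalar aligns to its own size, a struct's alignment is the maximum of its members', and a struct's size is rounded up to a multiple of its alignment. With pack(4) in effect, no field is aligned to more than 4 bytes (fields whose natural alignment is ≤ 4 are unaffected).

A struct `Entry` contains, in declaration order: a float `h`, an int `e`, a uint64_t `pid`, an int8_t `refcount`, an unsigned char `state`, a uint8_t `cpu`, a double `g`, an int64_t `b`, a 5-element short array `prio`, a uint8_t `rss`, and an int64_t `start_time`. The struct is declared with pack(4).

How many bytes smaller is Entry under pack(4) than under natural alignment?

8

natural layout:
  h at 0 (size 4, align 4) → ends 4
  e at 4 (size 4, align 4) → ends 8
  pid at 8 (size 8, align 8) → ends 16
  refcount at 16 (size 1, align 1) → ends 17
  state at 17 (size 1, align 1) → ends 18
  cpu at 18 (size 1, align 1) → ends 19
  pad 5 to align 8 for g
  g at 24 (size 8, align 8) → ends 32
  b at 32 (size 8, align 8) → ends 40
  prio at 40 (size 10, align 2) → ends 50
  rss at 50 (size 1, align 1) → ends 51
  pad 5 to align 8 for start_time
  start_time at 56 (size 8, align 8) → ends 64
  total 64 bytes, alignment 8
packed(4) layout:
  h at 0 (size 4, align 4) → ends 4
  e at 4 (size 4, align 4) → ends 8
  pid at 8 (size 8, align 4) → ends 16
  refcount at 16 (size 1, align 1) → ends 17
  state at 17 (size 1, align 1) → ends 18
  cpu at 18 (size 1, align 1) → ends 19
  pad 1 to align 4 for g
  g at 20 (size 8, align 4) → ends 28
  b at 28 (size 8, align 4) → ends 36
  prio at 36 (size 10, align 2) → ends 46
  rss at 46 (size 1, align 1) → ends 47
  pad 1 to align 4 for start_time
  start_time at 48 (size 8, align 4) → ends 56
  total 56 bytes, alignment 4
64 − 56 = 8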